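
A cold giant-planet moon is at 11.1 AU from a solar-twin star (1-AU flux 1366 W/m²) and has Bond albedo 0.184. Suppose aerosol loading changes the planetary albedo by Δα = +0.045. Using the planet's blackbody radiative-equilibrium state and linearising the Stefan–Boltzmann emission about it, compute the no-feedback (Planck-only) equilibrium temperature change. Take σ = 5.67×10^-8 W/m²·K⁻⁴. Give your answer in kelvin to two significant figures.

-1.1 K

By the inverse-square law, S = 1366/11.1² = 11.09 W/m².
The baseline emission temperature is T_e = 79.47 K.
ΔF = −(S/4)Δα = −(11.09/4)×(+0.045) = -0.1247 W/m².
Planck response: λ_P = 4σT_e³ = 4·5.67×10⁻⁸·(79.47)³ = 0.1138 W/m²/K.
So ΔT₀ = -0.1247/0.1138 = -1.10 K.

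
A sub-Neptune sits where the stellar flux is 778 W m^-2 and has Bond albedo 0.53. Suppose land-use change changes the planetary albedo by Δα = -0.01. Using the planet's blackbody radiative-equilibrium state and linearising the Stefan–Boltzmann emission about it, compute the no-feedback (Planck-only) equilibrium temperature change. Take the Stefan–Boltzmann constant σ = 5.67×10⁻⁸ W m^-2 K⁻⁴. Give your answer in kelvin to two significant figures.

1.1 K

The baseline emission temperature is T_e = 200.4 K.
ΔF = −(S/4)Δα = −(778.0/4)×(-0.01) = 1.945 W m^-2.
Planck response: λ_P = 4σT_e³ = 4·5.67×10⁻⁸·(200.4)³ = 1.825 W m^-2/K.
So ΔT₀ = 1.945/1.825 = 1.07 K.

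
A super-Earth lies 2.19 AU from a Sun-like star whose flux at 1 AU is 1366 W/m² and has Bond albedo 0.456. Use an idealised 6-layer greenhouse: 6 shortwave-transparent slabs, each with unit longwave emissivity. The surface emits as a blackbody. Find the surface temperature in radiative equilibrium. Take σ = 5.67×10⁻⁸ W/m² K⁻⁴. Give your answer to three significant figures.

Irradiance scales as 1/d², so S = 1366 W/m² × (1/2.19)² = 284.8 W/m².
Top-of-atmosphere balance: σT_e⁴ = S(1−α)/4 = 38.73 W/m² → T_e = 161.7 K.
With N = 6 opaque layers, T_s = (N+1)^(1/4)·T_e = 7^(1/4)·161.7 = 263.0 K.

263 K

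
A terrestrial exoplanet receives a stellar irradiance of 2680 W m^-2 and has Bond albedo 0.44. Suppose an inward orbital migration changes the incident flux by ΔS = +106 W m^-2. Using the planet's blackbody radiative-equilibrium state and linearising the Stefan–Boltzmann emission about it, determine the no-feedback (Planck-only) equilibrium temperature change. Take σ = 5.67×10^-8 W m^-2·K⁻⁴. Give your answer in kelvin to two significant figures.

2.8 K

The baseline emission temperature is T_e = 285.2 K.
ΔF = Δ[S(1−α)]/4 = (1−0.44)·+106/4 = 14.84 W m^-2.
Linearising σT⁴ gives d(σT⁴)/dT = 4σT_e³ = 5.262 W m^-2 per K.
ΔT₀ = ΔF/λ_P = 14.84/5.262 = 2.82 K.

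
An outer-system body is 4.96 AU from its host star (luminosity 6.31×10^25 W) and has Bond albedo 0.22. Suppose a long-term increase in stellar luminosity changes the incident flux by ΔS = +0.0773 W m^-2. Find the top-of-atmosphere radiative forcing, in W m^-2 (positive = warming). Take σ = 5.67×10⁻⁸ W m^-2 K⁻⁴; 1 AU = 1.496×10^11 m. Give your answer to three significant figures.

d = 4.96 × 1.496×10^11 m = 7.420×10^11 m.
Flux at the orbit: S = L/(4πd²) = 6.31×10^25/(4π·(7.42×10^11)²) = 9.120 W m^-2.
TOA radiative forcing: ΔF = (1−α)ΔS/4 = 0.78·(+0.0773)/4 = 0.01507 W m^-2.

0.0151 W m^-2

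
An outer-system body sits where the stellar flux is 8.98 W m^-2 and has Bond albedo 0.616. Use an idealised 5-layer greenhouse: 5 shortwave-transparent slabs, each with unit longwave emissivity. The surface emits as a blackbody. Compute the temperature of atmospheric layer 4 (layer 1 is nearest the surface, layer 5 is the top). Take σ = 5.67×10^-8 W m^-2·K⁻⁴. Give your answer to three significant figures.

Top-of-atmosphere balance: σT_e⁴ = S(1−α)/4 = 0.8621 W m^-2 → T_e = 62.44 K.
In the N-layer model, layer k (counted from the surface) has T_k = (N+1−k)^(1/4)·T_e.
T_4 = (2)^(1/4)·62.44 = 74.26 K.

74.3 kelvin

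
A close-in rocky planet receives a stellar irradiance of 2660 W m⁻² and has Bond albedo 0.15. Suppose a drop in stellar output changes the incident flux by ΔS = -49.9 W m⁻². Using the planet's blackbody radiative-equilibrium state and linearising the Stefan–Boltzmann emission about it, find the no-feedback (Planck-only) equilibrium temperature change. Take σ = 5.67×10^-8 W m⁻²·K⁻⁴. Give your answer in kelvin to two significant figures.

-1.5 K

Reference equilibrium: T_e = [S(1−α)/(4σ)]^(1/4) = 316.0 K.
ΔF = Δ[S(1−α)]/4 = (1−0.15)·-49.9/4 = -10.60 W m⁻².
Linearising σT⁴ gives d(σT⁴)/dT = 4σT_e³ = 7.155 W m⁻² per K.
So ΔT₀ = -10.60/7.155 = -1.48 K.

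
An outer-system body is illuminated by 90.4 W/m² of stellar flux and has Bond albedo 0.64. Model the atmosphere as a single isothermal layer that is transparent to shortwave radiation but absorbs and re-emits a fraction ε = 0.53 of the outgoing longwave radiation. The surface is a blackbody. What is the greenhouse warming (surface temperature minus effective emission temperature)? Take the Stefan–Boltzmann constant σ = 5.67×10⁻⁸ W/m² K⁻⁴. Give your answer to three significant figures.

8.76 K

Effective emission temperature (TOA balance): σT_e⁴ = S(1−α)/4 = 8.136 W/m² → T_e = 109.4 K.
For a single slab of emissivity ε, T_s⁴ = 2T_e⁴/(2−ε); thus T_s = 109.4·(1.361)^(1/4) = 118.2 K.
Greenhouse warming: T_s − T_e = 8.757 K.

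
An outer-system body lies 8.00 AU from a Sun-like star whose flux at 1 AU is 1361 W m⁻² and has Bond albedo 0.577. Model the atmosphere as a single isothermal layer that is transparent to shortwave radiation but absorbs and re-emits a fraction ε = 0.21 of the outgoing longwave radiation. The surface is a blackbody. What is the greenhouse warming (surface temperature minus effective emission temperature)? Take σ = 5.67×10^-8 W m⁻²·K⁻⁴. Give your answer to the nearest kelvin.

2 K

By the inverse-square law, S = 1361/8.00² = 21.27 W m⁻².
Effective emission temperature (TOA balance): σT_e⁴ = S(1−α)/4 = 2.249 W m⁻² → T_e = 79.36 K.
Surface balance with a leaky layer gives σT_s⁴ = σT_e⁴·2/(2−ε), so T_s = T_e·[2/(2−0.21)]^(1/4) = 81.59 K.
Greenhouse warming: T_s − T_e = 2.232 K.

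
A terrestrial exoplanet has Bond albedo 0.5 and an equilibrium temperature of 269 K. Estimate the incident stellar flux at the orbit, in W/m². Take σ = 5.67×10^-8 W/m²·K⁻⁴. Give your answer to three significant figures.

Invert the energy balance for S: S = 4σT⁴/(1−α).
The emitted flux is σT⁴ = 296.9 W/m².
S = 4·296.9/0.5 = 2375 W/m².

2380 W/m²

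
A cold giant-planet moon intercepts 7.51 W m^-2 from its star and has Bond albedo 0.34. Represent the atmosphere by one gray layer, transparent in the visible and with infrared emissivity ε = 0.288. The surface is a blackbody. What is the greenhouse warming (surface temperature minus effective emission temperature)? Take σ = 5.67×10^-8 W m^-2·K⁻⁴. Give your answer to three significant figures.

2.71 K

Effective emission temperature (TOA balance): σT_e⁴ = S(1−α)/4 = 1.239 W m^-2 → T_e = 68.37 K.
The surface balance (absorbed SW + ε·downward IR = σT_s⁴) with T_a⁴ = T_s⁴/2 reduces to T_s = T_e·[2/(2−ε)]^¼ = 71.08 K.
The atmosphere warms the surface by 2.710 K.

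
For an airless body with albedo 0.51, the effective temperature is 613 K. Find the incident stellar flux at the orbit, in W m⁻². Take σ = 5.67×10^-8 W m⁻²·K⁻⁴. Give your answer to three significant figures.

Invert the energy balance for S: S = 4σT⁴/(1−α).
The emitted flux is σT⁴ = 8006 W m⁻².
So S = 4×8006/(1−0.51) = 65360 W m⁻².

65400 W m⁻²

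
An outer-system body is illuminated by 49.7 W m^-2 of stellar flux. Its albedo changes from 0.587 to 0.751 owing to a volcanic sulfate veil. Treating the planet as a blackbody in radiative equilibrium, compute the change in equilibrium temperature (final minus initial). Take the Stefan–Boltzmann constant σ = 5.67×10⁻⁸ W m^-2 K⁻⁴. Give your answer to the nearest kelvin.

Initial: T₁ = [S(1−0.587)/(4σ)]^(1/4) = 97.54 K.
Final:   T₂ = [S(1−0.751)/(4σ)]^(1/4) = 85.95 K.
Change: 85.95 − 97.54 = -11.59 K.

-12 kelvin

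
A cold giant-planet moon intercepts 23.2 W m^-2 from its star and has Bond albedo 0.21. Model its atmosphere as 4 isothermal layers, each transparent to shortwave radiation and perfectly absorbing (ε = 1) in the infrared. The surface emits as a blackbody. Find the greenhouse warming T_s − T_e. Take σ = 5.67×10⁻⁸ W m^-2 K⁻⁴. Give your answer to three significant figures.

OLR = S(1−α)/4 = 4.582 W m^-2; the top layer radiates at T_e = 94.81 K.
T_s = (N+1)^(1/4)·T_e = 141.8 K.
So the greenhouse effect raises the surface by 141.8 − 94.81 = 46.97 K.

47.0 K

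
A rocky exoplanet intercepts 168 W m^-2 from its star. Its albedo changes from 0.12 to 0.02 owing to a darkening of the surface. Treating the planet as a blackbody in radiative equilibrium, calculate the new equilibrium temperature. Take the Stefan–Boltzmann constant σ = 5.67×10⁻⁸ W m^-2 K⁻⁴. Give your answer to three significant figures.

T₂ = [S(1−α₂)/(4σ)]^(1/4) = [168.0·0.98/(4σ)]^(1/4) = 164.1 K.

164 K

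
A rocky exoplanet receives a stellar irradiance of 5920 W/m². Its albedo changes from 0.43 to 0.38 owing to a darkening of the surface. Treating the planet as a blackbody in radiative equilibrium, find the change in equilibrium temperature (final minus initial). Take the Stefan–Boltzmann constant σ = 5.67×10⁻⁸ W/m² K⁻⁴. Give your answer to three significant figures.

With α = 0.43, T₁ = 349.3 K.
Final:   T₂ = [S(1−0.38)/(4σ)]^(1/4) = 356.7 K.
ΔT = T₂ − T₁ = 7.419 K.

7.42 K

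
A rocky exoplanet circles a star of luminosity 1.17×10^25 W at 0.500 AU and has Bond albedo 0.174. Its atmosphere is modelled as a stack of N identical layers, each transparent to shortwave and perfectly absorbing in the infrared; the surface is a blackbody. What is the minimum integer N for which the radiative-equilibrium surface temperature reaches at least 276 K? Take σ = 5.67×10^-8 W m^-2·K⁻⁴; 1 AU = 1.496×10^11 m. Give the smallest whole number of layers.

d = 0.500 × 1.496×10^11 m = 7.480×10^10 m.
S = L/(4πd²) = 166.4 W m^-2.
The effective emission temperature is T_e = [S(1−α)/(4σ)]^¼ = 156.9 K.
T_s = (N+1)^(1/4)·T_e ≥ 276 K requires N+1 ≥ (T_s/T_e)⁴ = (276/156.9)⁴ = 9.575.
Rounding up, N = 9.

9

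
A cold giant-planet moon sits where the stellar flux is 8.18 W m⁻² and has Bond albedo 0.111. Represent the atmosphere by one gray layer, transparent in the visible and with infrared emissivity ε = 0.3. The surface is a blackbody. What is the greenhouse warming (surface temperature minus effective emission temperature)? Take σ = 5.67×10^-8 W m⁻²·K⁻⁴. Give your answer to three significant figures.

At the top of the atmosphere, σT_e⁴ = S(1−α)/4 = 1.818 W m⁻², giving T_e = 75.25 K.
Surface balance with a leaky layer gives σT_s⁴ = σT_e⁴·2/(2−ε), so T_s = T_e·[2/(2−0.3)]^(1/4) = 78.37 K.
The atmosphere warms the surface by 3.120 K.

3.12 K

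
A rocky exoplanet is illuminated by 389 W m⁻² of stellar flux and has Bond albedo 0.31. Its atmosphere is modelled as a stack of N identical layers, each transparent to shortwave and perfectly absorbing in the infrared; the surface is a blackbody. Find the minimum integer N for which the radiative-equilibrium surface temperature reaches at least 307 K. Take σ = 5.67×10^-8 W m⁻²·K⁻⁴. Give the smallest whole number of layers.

Top-of-atmosphere balance: σT_e⁴ = S(1−α)/4 = 67.10 W m⁻² → T_e = 185.5 K.
Need (N+1)T_e⁴ ≥ T_s⁴, i.e. N+1 ≥ (307/185.5)⁴ = 7.506.
So N ≥ 6.506; the smallest integer is N = 7.

7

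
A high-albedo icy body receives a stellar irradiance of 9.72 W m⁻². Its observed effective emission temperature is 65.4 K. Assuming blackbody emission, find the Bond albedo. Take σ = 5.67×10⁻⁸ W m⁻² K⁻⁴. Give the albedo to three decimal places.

0.573

Energy balance: S(1−α)/4 = σT⁴, so 1−α = 4σT⁴/S.
σT⁴ = 1.037 W m⁻², so 4σT⁴ = 4.149 W m⁻².
1−α = 4.149/9.720 = 0.4269, so α = 0.5731.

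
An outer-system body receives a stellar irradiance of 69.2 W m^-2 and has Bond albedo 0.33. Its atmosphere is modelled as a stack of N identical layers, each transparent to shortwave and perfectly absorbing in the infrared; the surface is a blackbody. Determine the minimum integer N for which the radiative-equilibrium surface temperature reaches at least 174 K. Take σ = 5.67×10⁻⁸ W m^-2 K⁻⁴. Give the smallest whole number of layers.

OLR = S(1−α)/4 = 11.59 W m^-2; the top layer radiates at T_e = 119.6 K.
T_s = (N+1)^(1/4)·T_e ≥ 174 K requires N+1 ≥ (T_s/T_e)⁴ = (174/119.6)⁴ = 4.484.
Rounding up, N = 4.

4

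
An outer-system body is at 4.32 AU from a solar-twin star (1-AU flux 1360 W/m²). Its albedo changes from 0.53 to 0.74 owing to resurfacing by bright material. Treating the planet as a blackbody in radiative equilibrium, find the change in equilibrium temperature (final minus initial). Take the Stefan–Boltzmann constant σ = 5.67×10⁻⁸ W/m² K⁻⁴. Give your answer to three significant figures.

-15.3 K

Irradiance scales as 1/d², so S = 1360 W/m² × (1/4.32)² = 72.87 W/m².
Initial: T₁ = [S(1−0.53)/(4σ)]^(1/4) = 110.9 K.
After:  T₂ = [72.87·0.26/(4σ)]^(1/4) = 95.60 K.
ΔT = T₂ − T₁ = -15.25 K.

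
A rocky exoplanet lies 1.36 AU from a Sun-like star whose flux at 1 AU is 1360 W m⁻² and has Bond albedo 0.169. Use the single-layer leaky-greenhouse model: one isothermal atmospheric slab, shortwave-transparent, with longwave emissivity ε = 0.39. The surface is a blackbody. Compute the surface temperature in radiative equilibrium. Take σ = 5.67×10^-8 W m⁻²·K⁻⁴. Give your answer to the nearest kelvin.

Flux at the orbit: S = 1360/(1.36)² = 735.3 W m⁻².
Effective emission temperature (TOA balance): σT_e⁴ = S(1−α)/4 = 152.8 W m⁻² → T_e = 227.8 K.
The surface balance (absorbed SW + ε·downward IR = σT_s⁴) with T_a⁴ = T_s⁴/2 reduces to T_s = T_e·[2/(2−ε)]^¼ = 240.5 K.

241 K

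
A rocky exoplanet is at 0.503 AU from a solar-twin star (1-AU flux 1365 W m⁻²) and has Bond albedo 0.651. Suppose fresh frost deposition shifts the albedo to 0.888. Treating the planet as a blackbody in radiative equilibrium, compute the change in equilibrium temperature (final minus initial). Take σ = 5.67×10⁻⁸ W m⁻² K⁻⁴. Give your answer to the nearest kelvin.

-75 K

Irradiance scales as 1/d², so S = 1365 W m⁻² × (1/0.503)² = 5395 W m⁻².
Initial: T₁ = [S(1−0.651)/(4σ)]^(1/4) = 301.9 K.
With α = 0.888, T₂ = 227.2 K.
Change: 227.2 − 301.9 = -74.66 K.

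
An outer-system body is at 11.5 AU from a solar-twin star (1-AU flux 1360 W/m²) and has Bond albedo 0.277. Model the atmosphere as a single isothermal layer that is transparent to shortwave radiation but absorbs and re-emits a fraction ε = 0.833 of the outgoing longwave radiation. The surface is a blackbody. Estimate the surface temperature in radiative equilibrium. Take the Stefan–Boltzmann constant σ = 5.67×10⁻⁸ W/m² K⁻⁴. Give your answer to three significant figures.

86.6 kelvin

Flux at the orbit: S = 1360/(11.5)² = 10.28 W/m².
Effective emission temperature (TOA balance): σT_e⁴ = S(1−α)/4 = 1.859 W/m² → T_e = 75.67 K.
The surface balance (absorbed SW + ε·downward IR = σT_s⁴) with T_a⁴ = T_s⁴/2 reduces to T_s = T_e·[2/(2−ε)]^¼ = 86.58 K.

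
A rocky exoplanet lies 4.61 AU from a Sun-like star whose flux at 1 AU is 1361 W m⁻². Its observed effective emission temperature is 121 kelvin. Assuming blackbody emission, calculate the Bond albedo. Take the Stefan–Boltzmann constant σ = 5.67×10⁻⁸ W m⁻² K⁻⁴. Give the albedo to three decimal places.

Flux at the orbit: S = 1361/(4.61)² = 64.04 W m⁻².
Rearranging the radiative balance, α = 1 − 4σT⁴/S.
σT⁴ = 12.15 W m⁻², so 4σT⁴ = 48.62 W m⁻².
1−α = 48.62/64.04 = 0.7592, so α = 0.2408.

0.241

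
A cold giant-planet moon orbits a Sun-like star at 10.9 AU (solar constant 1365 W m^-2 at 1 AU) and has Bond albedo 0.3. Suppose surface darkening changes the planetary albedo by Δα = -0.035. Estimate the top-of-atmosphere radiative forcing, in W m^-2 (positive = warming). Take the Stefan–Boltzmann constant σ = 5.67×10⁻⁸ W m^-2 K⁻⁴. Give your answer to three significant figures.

0.101 W m^-2

By the inverse-square law, S = 1365/10.9² = 11.49 W m^-2.
The change in absorbed flux is Δ[S(1−α)/4] = −SΔα/4 = 0.1005 W m^-2.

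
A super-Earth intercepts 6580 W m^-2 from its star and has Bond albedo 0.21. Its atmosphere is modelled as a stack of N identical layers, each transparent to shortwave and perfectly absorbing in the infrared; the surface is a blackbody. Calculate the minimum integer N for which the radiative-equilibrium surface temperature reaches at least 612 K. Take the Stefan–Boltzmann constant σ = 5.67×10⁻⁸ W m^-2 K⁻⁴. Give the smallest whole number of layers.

Top-of-atmosphere balance: σT_e⁴ = S(1−α)/4 = 1300 W m^-2 → T_e = 389.1 K.
Since T_s⁴ = (N+1)T_e⁴, we need N ≥ (T_s/T_e)⁴ − 1 = 5.121.
The minimum whole number is N = 6.

6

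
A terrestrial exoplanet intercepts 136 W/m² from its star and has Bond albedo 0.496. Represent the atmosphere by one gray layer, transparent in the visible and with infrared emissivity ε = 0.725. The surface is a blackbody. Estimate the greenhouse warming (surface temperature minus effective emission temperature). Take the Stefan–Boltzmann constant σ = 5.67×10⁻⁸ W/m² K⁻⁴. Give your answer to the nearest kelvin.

16 K

At the top of the atmosphere, σT_e⁴ = S(1−α)/4 = 17.14 W/m², giving T_e = 131.9 K.
The surface balance (absorbed SW + ε·downward IR = σT_s⁴) with T_a⁴ = T_s⁴/2 reduces to T_s = T_e·[2/(2−ε)]^¼ = 147.6 K.
The atmosphere warms the surface by 15.71 K.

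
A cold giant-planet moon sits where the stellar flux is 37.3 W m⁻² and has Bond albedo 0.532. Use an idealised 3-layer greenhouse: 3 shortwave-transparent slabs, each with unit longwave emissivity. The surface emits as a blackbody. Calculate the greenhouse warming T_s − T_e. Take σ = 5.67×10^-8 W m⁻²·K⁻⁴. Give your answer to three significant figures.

38.8 kelvin

Top-of-atmosphere balance: σT_e⁴ = S(1−α)/4 = 4.364 W m⁻² → T_e = 93.67 K.
Surface: T_s = (4)^¼·T_e = 132.5 K.
So the greenhouse effect raises the surface by 132.5 − 93.67 = 38.80 K.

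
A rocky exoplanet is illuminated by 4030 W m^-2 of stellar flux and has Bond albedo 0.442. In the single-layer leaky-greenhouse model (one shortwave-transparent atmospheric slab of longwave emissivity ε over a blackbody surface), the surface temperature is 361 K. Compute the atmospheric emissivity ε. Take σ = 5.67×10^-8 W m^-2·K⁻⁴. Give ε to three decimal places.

0.832

TOA balance gives T_e = 315.6 K.
T_s⁴ = T_e⁴·2/(2−ε) → ε = 2 − 2(T_e/T_s)⁴ = 2 − 2·(315.6/361)⁴ = 0.8324.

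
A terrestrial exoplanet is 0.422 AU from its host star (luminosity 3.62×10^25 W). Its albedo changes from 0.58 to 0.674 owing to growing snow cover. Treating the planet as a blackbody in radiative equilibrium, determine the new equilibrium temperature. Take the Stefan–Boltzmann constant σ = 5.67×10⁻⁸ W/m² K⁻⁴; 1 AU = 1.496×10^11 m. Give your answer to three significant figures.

d = 0.422 × 1.496×10^11 m = 6.313×10^10 m.
Flux at the orbit: S = L/(4πd²) = 3.62×10^25/(4π·(6.31×10^10)²) = 722.8 W/m².
New equilibrium: T₂ = [(1−0.674)·722.8/(4σ)]^(1/4) = 179.5 K.

180 kelvin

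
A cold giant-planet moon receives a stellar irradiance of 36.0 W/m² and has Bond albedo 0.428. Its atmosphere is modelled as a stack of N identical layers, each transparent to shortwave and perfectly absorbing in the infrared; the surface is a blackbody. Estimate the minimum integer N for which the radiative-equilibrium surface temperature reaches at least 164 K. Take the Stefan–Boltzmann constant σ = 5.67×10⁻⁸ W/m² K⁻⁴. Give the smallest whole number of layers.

Top-of-atmosphere balance: σT_e⁴ = S(1−α)/4 = 5.148 W/m² → T_e = 97.61 K.
Since T_s⁴ = (N+1)T_e⁴, we need N ≥ (T_s/T_e)⁴ − 1 = 6.967.
So N ≥ 6.967; the smallest integer is N = 7.

7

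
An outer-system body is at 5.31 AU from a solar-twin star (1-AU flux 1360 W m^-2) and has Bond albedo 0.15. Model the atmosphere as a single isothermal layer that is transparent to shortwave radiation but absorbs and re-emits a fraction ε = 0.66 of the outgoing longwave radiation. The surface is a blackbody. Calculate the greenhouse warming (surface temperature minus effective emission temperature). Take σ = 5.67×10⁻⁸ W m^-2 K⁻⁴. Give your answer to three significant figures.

By the inverse-square law, S = 1360/5.31² = 48.23 W m^-2.
At the top of the atmosphere, σT_e⁴ = S(1−α)/4 = 10.25 W m^-2, giving T_e = 116.0 K.
Surface balance with a leaky layer gives σT_s⁴ = σT_e⁴·2/(2−ε), so T_s = T_e·[2/(2−0.66)]^(1/4) = 128.2 K.
T_s − T_e = 128.2 − 116.0 = 12.21 K.

12.2 kelvin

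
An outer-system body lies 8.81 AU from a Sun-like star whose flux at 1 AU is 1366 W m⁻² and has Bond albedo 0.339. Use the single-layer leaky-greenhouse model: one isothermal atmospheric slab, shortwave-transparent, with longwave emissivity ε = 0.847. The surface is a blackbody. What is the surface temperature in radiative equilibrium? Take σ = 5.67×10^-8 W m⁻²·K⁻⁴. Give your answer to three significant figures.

Flux at the orbit: S = 1366/(8.81)² = 17.60 W m⁻².
At the top of the atmosphere, σT_e⁴ = S(1−α)/4 = 2.908 W m⁻², giving T_e = 84.63 K.
Surface balance with a leaky layer gives σT_s⁴ = σT_e⁴·2/(2−ε), so T_s = T_e·[2/(2−0.847)]^(1/4) = 97.12 K.

97.1 K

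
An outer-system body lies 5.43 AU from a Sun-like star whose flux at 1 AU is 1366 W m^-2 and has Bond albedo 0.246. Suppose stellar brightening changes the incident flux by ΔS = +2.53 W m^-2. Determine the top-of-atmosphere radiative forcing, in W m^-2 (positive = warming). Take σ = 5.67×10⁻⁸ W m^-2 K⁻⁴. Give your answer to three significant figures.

By the inverse-square law, S = 1366/5.43² = 46.33 W m^-2.
TOA radiative forcing: ΔF = (1−α)ΔS/4 = 0.754·(+2.53)/4 = 0.4769 W m^-2.

0.477 W m^-2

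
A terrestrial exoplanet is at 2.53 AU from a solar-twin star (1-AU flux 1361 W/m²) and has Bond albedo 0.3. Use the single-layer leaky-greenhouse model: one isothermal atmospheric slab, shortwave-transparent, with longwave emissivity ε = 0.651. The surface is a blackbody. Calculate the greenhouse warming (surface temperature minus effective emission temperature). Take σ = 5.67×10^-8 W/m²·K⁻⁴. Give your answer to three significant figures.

16.6 K

By the inverse-square law, S = 1361/2.53² = 212.6 W/m².
Effective emission temperature (TOA balance): σT_e⁴ = S(1−α)/4 = 37.21 W/m² → T_e = 160.1 K.
The surface balance (absorbed SW + ε·downward IR = σT_s⁴) with T_a⁴ = T_s⁴/2 reduces to T_s = T_e·[2/(2−ε)]^¼ = 176.6 K.
Greenhouse warming: T_s − T_e = 16.56 K.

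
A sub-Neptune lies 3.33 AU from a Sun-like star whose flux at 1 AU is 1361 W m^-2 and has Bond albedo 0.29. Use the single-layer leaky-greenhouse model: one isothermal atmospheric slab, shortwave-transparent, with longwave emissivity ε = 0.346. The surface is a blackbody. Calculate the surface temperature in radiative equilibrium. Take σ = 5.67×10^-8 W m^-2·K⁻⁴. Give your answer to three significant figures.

Irradiance scales as 1/d², so S = 1361 W m^-2 × (1/3.33)² = 122.7 W m^-2.
At the top of the atmosphere, σT_e⁴ = S(1−α)/4 = 21.79 W m^-2, giving T_e = 140.0 K.
The surface balance (absorbed SW + ε·downward IR = σT_s⁴) with T_a⁴ = T_s⁴/2 reduces to T_s = T_e·[2/(2−ε)]^¼ = 146.8 K.

147 K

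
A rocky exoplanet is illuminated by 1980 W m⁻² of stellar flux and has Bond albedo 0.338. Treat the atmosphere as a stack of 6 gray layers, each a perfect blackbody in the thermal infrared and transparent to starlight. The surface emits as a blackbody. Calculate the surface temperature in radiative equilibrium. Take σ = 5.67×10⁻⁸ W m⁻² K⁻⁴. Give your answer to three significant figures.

The effective emission temperature is T_e = [S(1−α)/(4σ)]^¼ = 275.7 K.
With N = 6 opaque layers, T_s = (N+1)^(1/4)·T_e = 7^(1/4)·275.7 = 448.5 K.

448 kelvin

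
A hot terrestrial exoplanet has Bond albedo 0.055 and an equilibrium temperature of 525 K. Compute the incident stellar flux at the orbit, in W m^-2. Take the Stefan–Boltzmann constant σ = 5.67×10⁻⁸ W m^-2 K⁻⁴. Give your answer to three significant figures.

From S(1−α)/4 = σT⁴: S = 4σT⁴/(1−α).
σT⁴ = 5.67×10⁻⁸·(525)⁴ = 4307 W m^-2.
So S = 4×4307/(1−0.055) = 18230 W m^-2.

18200 W m^-2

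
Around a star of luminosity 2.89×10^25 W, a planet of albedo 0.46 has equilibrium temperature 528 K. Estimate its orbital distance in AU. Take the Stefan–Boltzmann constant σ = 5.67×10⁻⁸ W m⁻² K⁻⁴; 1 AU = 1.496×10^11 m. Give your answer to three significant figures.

Required flux: S = 4σT⁴/(1−α) = 32640 W m⁻².
From L = 4πd²S, d = √(2.89×10^25/(4π·32640)) = 8.394×10^9 m = 0.05611 AU.

0.0561 AU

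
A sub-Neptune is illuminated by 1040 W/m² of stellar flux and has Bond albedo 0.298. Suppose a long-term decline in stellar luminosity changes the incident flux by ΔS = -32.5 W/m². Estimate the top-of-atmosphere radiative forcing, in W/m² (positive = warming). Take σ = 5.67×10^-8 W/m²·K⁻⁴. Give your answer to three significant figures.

TOA radiative forcing: ΔF = (1−α)ΔS/4 = 0.702·(-32.5)/4 = -5.704 W/m².

-5.70 W/m²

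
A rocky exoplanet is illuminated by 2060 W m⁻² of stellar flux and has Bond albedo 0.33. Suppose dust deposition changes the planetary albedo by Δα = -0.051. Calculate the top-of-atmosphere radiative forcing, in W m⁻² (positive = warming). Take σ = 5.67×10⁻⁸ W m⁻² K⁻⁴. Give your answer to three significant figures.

TOA radiative forcing: ΔF = −S·Δα/4 = −2060·(-0.051)/4 = 26.26 W m⁻².

26.3 W m⁻²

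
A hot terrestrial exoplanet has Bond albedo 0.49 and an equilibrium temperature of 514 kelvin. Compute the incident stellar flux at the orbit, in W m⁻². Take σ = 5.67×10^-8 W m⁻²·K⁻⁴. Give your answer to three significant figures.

Invert the energy balance for S: S = 4σT⁴/(1−α).
σT⁴ = 5.67×10⁻⁸·(514)⁴ = 3958 W m⁻².
S = 4·3958/0.51 = 31040 W m⁻².

31000 W m⁻²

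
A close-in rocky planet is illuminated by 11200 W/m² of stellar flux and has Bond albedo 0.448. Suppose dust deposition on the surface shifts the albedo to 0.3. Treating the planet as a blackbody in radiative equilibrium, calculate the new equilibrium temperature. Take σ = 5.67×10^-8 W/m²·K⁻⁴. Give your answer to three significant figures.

431 K

With the new albedo, S(1−α₂)/4 = 1960 W/m², so T₂ = 431.2 K.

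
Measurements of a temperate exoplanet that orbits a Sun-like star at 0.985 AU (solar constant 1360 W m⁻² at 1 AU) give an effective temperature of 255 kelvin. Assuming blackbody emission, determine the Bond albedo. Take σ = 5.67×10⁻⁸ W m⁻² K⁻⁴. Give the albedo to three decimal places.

0.316

By the inverse-square law, S = 1360/0.985² = 1402 W m⁻².
From σT⁴ = S(1−α)/4 we invert for α: 1−α = 4σT⁴/S.
σT⁴ = 239.7 W m⁻², so 4σT⁴ = 959.0 W m⁻².
1−α = 959.0/1402 = 0.6841, so α = 0.3159.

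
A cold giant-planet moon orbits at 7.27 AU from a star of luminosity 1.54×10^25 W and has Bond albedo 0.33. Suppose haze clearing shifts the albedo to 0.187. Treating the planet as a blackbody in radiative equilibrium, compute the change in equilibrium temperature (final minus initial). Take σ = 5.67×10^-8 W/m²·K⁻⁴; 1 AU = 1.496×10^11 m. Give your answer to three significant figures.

d = 7.27 × 1.496×10^11 m = 1.088×10^12 m.
S = L/(4πd²) = 1.036 W/m².
Initial: T₁ = [S(1−0.33)/(4σ)]^(1/4) = 41.83 K.
After:  T₂ = [1.036·0.813/(4σ)]^(1/4) = 43.90 K.
ΔT = T₂ − T₁ = 2.073 K.

2.07 kelvin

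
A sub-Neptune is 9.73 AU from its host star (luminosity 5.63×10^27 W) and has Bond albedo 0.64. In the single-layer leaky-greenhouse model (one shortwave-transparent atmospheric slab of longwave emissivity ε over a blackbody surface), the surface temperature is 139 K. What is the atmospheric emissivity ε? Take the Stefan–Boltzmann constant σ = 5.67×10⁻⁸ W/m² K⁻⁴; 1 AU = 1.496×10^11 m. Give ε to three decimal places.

Orbital distance: d = 9.73 AU = 1.456×10^12 m.
S = L/(4πd²) = 211.5 W/m².
Effective temperature: T_e = [S(1−α)/(4σ)]^(1/4) = 135.4 K.
T_s⁴ = T_e⁴·2/(2−ε) → ε = 2 − 2(T_e/T_s)⁴ = 2 − 2·(135.4/139)⁴ = 0.2018.

0.202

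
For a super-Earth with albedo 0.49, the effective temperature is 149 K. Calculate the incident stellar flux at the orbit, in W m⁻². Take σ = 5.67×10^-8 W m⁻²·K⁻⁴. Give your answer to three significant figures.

219 W m⁻²

Invert the energy balance for S: S = 4σT⁴/(1−α).
σT⁴ = 5.67×10⁻⁸·(149)⁴ = 27.95 W m⁻².
So S = 4×27.95/(1−0.49) = 219.2 W m⁻².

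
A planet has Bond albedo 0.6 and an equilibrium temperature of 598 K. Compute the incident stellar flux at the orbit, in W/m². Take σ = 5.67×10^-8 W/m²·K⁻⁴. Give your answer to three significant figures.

Invert the energy balance for S: S = 4σT⁴/(1−α).
The emitted flux is σT⁴ = 7251 W/m².
S = 4·7251/0.4 = 72510 W/m².

72500 W/m²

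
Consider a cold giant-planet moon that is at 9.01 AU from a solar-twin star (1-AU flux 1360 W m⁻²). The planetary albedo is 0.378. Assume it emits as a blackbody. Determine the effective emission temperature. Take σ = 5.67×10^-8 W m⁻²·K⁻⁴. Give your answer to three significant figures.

82.3 kelvin

Flux at the orbit: S = 1360/(9.01)² = 16.75 W m⁻².
Averaging over the sphere, the absorbed flux is S(1−α)/4 = 2.605 W m⁻².
Balancing against σT⁴: T = (2.605/5.67×10⁻⁸)^(1/4) = 82.33 K.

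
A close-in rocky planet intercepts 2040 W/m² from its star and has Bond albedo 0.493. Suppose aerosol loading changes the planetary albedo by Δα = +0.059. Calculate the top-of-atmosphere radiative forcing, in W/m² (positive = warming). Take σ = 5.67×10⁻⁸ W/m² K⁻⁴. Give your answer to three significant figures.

TOA radiative forcing: ΔF = −S·Δα/4 = −2040·(+0.059)/4 = -30.09 W/m².

-30.1 W/m²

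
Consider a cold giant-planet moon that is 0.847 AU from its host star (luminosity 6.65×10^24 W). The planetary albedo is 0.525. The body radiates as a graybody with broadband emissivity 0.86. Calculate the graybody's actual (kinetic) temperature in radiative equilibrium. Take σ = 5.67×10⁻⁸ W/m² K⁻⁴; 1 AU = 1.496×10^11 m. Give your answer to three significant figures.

94.7 K

d = 0.847 × 1.496×10^11 m = 1.267×10^11 m.
Spreading L over a sphere of radius d: S = 6.65×10^24/(4π·1.27×10^11²) = 32.96 W/m².
Absorbed flux (global mean): S(1−α)/4 = 32.96·0.475/4 = 3.914 W/m².
Radiative balance εσT⁴ = 3.914 gives T = [3.914/(0.86·σ)]^(1/4) = 94.65 K.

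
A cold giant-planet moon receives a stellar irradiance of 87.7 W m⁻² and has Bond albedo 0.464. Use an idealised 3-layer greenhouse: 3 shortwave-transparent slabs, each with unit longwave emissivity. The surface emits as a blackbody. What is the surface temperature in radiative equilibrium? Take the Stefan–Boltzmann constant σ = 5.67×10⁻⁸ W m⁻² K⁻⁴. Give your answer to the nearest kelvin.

170 kelvin

OLR = S(1−α)/4 = 11.75 W m⁻²; the top layer radiates at T_e = 120.0 K.
Layer-by-layer balance gives σT_s⁴ = (N+1)σT_e⁴, so T_s = 4^¼·120.0 = 169.7 K.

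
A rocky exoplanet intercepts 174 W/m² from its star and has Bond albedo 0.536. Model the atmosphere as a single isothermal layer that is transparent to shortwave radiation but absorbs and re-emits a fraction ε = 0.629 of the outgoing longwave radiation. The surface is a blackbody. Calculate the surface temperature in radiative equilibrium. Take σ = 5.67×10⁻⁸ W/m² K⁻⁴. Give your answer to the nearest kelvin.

151 K

The planet radiates to space at T_e = [S(1−α)/(4σ)]^(1/4) = 137.4 K.
Surface balance with a leaky layer gives σT_s⁴ = σT_e⁴·2/(2−ε), so T_s = T_e·[2/(2−0.629)]^(1/4) = 151.0 K.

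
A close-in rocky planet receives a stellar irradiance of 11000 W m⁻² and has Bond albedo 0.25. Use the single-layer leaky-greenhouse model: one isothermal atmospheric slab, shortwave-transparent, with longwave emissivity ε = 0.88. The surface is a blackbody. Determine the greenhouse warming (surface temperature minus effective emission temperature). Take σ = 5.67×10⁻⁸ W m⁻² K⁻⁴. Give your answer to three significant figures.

The planet radiates to space at T_e = [S(1−α)/(4σ)]^(1/4) = 436.7 K.
Surface balance with a leaky layer gives σT_s⁴ = σT_e⁴·2/(2−ε), so T_s = T_e·[2/(2−0.88)]^(1/4) = 504.8 K.
T_s − T_e = 504.8 − 436.7 = 68.12 K.

68.1 kelvin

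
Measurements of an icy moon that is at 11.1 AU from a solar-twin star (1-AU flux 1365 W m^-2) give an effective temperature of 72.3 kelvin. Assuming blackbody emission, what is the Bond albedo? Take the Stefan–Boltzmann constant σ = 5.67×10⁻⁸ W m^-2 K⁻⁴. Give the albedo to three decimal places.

Irradiance scales as 1/d², so S = 1365 W m^-2 × (1/11.1)² = 11.08 W m^-2.
From σT⁴ = S(1−α)/4 we invert for α: 1−α = 4σT⁴/S.
4σT⁴ = 4·5.67×10⁻⁸·(72.3)⁴ = 6.197 W m^-2.
Hence α = 1 − 6.197/11.08 = 0.4406.

0.441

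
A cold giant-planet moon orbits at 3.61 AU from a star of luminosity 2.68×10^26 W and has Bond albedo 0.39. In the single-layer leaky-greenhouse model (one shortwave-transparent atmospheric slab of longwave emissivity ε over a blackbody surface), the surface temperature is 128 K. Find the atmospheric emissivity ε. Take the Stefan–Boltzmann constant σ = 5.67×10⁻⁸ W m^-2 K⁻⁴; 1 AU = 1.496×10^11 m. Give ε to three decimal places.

Orbital distance: d = 3.61 AU = 5.401×10^11 m.
S = L/(4πd²) = 73.12 W m^-2.
Effective temperature: T_e = [S(1−α)/(4σ)]^(1/4) = 118.4 K.
T_s⁴ = T_e⁴·2/(2−ε) → ε = 2 − 2(T_e/T_s)⁴ = 2 − 2·(118.4/128)⁴ = 0.5347.

0.535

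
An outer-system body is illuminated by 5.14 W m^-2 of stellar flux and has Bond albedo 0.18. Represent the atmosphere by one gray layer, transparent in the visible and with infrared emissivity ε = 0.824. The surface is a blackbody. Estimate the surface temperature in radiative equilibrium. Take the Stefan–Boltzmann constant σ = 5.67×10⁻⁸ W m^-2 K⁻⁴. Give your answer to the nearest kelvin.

At the top of the atmosphere, σT_e⁴ = S(1−α)/4 = 1.054 W m^-2, giving T_e = 65.66 K.
Surface balance with a leaky layer gives σT_s⁴ = σT_e⁴·2/(2−ε), so T_s = T_e·[2/(2−0.824)]^(1/4) = 74.98 K.

75 kelvin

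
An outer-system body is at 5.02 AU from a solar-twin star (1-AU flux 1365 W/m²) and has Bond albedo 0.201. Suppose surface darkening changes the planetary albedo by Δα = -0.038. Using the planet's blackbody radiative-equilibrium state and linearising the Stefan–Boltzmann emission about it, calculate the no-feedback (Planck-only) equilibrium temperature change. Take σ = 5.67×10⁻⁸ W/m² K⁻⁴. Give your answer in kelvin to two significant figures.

1.4 K

By the inverse-square law, S = 1365/5.02² = 54.17 W/m².
Unperturbed T_e = [54.17·(1−0.201)/(4σ)]^¼ = 117.5 K.
The change in absorbed flux is Δ[S(1−α)/4] = −SΔα/4 = 0.5146 W/m².
Planck response: λ_P = 4σT_e³ = 4·5.67×10⁻⁸·(117.5)³ = 0.3682 W/m²/K.
ΔT₀ = ΔF/λ_P = 0.5146/0.3682 = 1.40 K.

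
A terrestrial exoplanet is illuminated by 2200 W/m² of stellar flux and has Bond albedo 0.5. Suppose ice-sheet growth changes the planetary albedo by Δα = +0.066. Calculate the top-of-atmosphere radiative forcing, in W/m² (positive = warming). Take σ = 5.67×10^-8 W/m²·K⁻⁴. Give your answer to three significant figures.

-36.3 W/m²

ΔF = −(S/4)Δα = −(2200/4)×(+0.066) = -36.30 W/m².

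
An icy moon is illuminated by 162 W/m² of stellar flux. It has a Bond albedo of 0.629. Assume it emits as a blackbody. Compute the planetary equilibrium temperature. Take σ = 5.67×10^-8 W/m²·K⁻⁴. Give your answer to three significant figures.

Averaging over the sphere, the absorbed flux is S(1−α)/4 = 15.03 W/m².
Balancing against σT⁴: T = (15.03/5.67×10⁻⁸)^(1/4) = 127.6 K.

128 K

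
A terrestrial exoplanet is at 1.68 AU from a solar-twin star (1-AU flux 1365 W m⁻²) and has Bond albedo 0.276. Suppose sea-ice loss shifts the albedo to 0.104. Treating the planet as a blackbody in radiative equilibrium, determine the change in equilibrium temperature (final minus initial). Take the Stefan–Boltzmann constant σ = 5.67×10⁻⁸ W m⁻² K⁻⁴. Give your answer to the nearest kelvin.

Irradiance scales as 1/d², so S = 1365 W m⁻² × (1/1.68)² = 483.6 W m⁻².
Before: T₁ = [483.6·0.724/(4σ)]^(1/4) = 198.2 K.
With α = 0.104, T₂ = 209.1 K.
Change: 209.1 − 198.2 = 10.85 K.

11 kelvin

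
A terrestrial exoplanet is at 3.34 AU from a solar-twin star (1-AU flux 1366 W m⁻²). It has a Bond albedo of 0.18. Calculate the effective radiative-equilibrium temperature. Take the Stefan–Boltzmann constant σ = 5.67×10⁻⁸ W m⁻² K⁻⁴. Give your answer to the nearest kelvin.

145 K

Flux at the orbit: S = 1366/(3.34)² = 122.4 W m⁻².
The planet absorbs (1−α)S over its disc πR² and re-emits over 4πR², so the mean absorbed flux is (1−0.18)·122.4/4 = 25.10 W m⁻².
Set σT⁴ = 25.10 → T = (25.10/σ)^(1/4) = 145.1 K.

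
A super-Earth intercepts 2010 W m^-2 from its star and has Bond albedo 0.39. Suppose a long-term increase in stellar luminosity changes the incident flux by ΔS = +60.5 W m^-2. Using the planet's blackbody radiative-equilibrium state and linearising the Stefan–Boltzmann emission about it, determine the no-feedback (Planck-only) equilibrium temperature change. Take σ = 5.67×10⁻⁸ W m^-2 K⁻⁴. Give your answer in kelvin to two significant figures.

The baseline emission temperature is T_e = 271.2 K.
TOA radiative forcing: ΔF = (1−α)ΔS/4 = 0.61·(+60.5)/4 = 9.226 W m^-2.
The Planck feedback parameter is 4σT_e³ = 4.522 W m^-2/K.
So ΔT₀ = 9.226/4.522 = 2.04 K.

2.0 kelvin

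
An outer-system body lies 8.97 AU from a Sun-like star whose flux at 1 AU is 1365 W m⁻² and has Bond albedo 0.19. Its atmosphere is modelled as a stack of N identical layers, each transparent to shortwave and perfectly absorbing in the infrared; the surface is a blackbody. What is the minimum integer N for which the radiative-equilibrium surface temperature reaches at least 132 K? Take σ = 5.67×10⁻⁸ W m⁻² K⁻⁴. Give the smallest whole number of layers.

Irradiance scales as 1/d², so S = 1365 W m⁻² × (1/8.97)² = 16.96 W m⁻².
The effective emission temperature is T_e = [S(1−α)/(4σ)]^¼ = 88.23 K.
Since T_s⁴ = (N+1)T_e⁴, we need N ≥ (T_s/T_e)⁴ − 1 = 4.011.
Rounding up, N = 5.

5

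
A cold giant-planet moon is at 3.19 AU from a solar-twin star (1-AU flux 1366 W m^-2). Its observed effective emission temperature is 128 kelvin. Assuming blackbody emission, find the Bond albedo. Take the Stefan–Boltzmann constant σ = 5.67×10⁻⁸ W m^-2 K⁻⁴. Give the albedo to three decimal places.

0.546

Flux at the orbit: S = 1366/(3.19)² = 134.2 W m^-2.
Energy balance: S(1−α)/4 = σT⁴, so 1−α = 4σT⁴/S.
4σT⁴ = 4·5.67×10⁻⁸·(128)⁴ = 60.88 W m^-2.
1−α = 60.88/134.2 = 0.4535, so α = 0.5465.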